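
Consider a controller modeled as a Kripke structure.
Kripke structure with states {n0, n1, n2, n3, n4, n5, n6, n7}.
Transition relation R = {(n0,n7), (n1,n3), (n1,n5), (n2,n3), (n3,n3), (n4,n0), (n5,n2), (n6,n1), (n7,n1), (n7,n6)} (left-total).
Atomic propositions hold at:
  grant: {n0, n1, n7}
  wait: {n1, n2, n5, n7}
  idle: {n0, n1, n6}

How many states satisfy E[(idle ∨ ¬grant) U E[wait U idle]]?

5

Sat(¬grant) = {n2, n3, n4, n5, n6}
Sat(idle ∨ ¬grant) = {n0, n1, n2, n3, n4, n5, n6}
E[wait U idle]: least fixpoint, start Z0 = Sat(idle) = {n0, n1, n6}, add states in Sat(wait) with some successor in Z. Z1 = {n0, n1, n6, n7}; fixed.
Sat(E[wait U idle]) = {n0, n1, n6, n7}
E[(idle ∨ ¬grant) U E[wait U idle]]: least fixpoint, start Z0 = Sat(E[wait U idle]) = {n0, n1, n6, n7}, add states in Sat(idle ∨ ¬grant) with some successor in Z. Z1 = {n0, n1, n4, n6, n7}; fixed.
Sat(E[(idle ∨ ¬grant) U E[wait U idle]]) = {n0, n1, n4, n6, n7}
|Sat(E[(idle ∨ ¬grant) U E[wait U idle]])| = |{n0, n1, n4, n6, n7}| = 5.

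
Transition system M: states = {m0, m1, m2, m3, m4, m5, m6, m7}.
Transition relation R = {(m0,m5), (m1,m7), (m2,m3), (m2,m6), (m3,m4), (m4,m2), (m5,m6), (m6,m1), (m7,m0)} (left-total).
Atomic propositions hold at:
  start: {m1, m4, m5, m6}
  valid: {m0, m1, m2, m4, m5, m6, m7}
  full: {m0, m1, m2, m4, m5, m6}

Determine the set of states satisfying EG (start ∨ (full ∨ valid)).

{m0, m1, m2, m4, m5, m6, m7}

Sat(full ∨ valid) = {m0, m1, m2, m4, m5, m6, m7}
Sat(start ∨ (full ∨ valid)) = {m0, m1, m2, m4, m5, m6, m7}
EG (start ∨ (full ∨ valid)): greatest fixpoint, start Z0 = {m0, m1, m2, m4, m5, m6, m7}, keep only states in Sat with some successor in Z. Already a fixed point.
Sat(EG (start ∨ (full ∨ valid))) = {m0, m1, m2, m4, m5, m6, m7}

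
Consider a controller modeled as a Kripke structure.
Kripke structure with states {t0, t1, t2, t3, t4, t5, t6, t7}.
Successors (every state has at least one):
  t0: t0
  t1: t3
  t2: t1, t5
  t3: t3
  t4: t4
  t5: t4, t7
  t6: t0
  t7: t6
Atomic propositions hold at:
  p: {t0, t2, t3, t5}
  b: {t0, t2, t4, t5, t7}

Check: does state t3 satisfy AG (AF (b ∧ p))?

Sat(b ∧ p) = {t0, t2, t5}
AF (b ∧ p): least fixpoint, start Z0 = {t0, t2, t5}, add states with every successor in Z. Z1 = {t0, t2, t5, t6}; Z2 = {t0, t2, t5, t6, t7}; fixed.
Sat(AF (b ∧ p)) = {t0, t2, t5, t6, t7}
AG (AF (b ∧ p)): greatest fixpoint, start Z0 = {t0, t2, t5, t6, t7}, keep only states in Sat with every successor in Z. Z1 = {t0, t6, t7}; fixed.
Sat(AG (AF (b ∧ p))) = {t0, t6, t7}
t3 ∉ Sat(AG (AF (b ∧ p))) = {t0, t6, t7}, so the formula does not hold at t3.

No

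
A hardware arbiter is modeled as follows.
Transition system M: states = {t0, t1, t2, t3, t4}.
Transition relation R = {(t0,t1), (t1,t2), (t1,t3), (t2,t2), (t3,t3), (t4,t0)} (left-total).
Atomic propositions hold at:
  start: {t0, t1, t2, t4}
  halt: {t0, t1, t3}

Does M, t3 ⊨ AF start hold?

No

AF start: least fixpoint, start Z0 = {t0, t1, t2, t4}, add states with every successor in Z. Already a fixed point.
Sat(AF start) = {t0, t1, t2, t4}
t3 ∉ Sat(AF start) = {t0, t1, t2, t4}, so the formula does not hold at t3.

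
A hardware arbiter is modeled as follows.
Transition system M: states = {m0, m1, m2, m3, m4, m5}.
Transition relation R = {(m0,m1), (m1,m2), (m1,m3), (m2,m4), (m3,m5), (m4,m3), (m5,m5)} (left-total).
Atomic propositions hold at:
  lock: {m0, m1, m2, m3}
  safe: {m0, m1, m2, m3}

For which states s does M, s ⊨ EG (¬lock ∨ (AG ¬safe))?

Sat(¬lock) = {m4, m5}
Sat(¬safe) = {m4, m5}
AG ¬safe: greatest fixpoint, start Z0 = {m4, m5}, keep only states in Sat with every successor in Z. Z1 = {m5}; fixed.
Sat(AG ¬safe) = {m5}
Sat(¬lock ∨ (AG ¬safe)) = {m4, m5}
EG (¬lock ∨ (AG ¬safe)): greatest fixpoint, start Z0 = {m4, m5}, keep only states in Sat with some successor in Z. Z1 = {m5}; fixed.
Sat(EG (¬lock ∨ (AG ¬safe))) = {m5}

{m5}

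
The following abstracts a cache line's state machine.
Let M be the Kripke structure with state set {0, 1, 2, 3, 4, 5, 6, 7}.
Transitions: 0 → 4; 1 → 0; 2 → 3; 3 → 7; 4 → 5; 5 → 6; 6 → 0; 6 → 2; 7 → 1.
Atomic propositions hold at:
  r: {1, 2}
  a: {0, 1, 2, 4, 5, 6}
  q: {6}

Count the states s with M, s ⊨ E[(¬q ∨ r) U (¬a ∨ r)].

4

Sat(¬q) = {0, 1, 2, 3, 4, 5, 7}
Sat(¬q ∨ r) = {0, 1, 2, 3, 4, 5, 7}
Sat(¬a) = {3, 7}
Sat(¬a ∨ r) = {1, 2, 3, 7}
E[(¬q ∨ r) U (¬a ∨ r)]: least fixpoint, start Z0 = Sat((¬a ∨ r)) = {1, 2, 3, 7}, add states in Sat(¬q ∨ r) with some successor in Z. Already a fixed point.
Sat(E[(¬q ∨ r) U (¬a ∨ r)]) = {1, 2, 3, 7}
|Sat(E[(¬q ∨ r) U (¬a ∨ r)])| = |{1, 2, 3, 7}| = 4.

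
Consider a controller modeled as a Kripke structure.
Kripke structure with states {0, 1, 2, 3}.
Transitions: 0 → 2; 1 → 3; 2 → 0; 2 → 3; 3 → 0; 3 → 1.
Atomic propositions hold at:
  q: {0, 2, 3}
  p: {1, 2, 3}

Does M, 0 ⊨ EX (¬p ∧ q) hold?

No

Sat(¬p) = {0}
Sat(¬p ∧ q) = {0}
Sat(EX (¬p ∧ q)) = {s : some successor in {0}} = {2, 3}
0 ∉ Sat(EX (¬p ∧ q)) = {2, 3}, so the formula does not hold at 0.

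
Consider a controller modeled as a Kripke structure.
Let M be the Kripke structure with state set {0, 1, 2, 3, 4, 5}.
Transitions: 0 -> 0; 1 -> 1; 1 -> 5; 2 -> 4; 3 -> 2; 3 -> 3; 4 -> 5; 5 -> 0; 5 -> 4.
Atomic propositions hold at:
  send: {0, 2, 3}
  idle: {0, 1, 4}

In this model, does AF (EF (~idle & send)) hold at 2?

Sat(~idle) = {2, 3, 5}
Sat(~idle & send) = {2, 3}
EF (~idle & send): least fixpoint, start Z0 = {2, 3}, add states with some successor in Z. Already a fixed point.
Sat(EF (~idle & send)) = {2, 3}
AF (EF (~idle & send)): least fixpoint, start Z0 = {2, 3}, add states with every successor in Z. Already a fixed point.
Sat(AF (EF (~idle & send))) = {2, 3}
2 ∈ Sat(AF (EF (~idle & send))) = {2, 3}, so the formula holds at 2.

Yes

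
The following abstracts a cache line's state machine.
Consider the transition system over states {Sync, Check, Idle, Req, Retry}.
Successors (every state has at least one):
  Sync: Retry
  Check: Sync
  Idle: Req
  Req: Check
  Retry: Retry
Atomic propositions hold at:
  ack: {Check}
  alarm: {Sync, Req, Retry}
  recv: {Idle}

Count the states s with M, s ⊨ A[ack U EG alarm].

3

EG alarm: greatest fixpoint, start Z0 = {Sync, Req, Retry}, keep only states in Sat with some successor in Z. Z1 = {Sync, Retry}; fixed.
Sat(EG alarm) = {Sync, Retry}
A[ack U EG alarm]: least fixpoint, start Z0 = Sat(EG alarm) = {Sync, Retry}, add states in Sat(ack) with every successor in Z. Z1 = {Sync, Check, Retry}; fixed.
Sat(A[ack U EG alarm]) = {Sync, Check, Retry}
|Sat(A[ack U EG alarm])| = |{Sync, Check, Retry}| = 3.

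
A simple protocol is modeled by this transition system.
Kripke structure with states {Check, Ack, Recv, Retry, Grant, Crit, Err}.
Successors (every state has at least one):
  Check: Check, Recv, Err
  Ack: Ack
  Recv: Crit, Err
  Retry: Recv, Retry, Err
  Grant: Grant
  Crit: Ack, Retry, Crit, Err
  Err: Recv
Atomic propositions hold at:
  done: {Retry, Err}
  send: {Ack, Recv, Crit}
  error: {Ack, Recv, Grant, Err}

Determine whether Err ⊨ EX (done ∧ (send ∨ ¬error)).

No

Sat(¬error) = {Check, Retry, Crit}
Sat(send ∨ ¬error) = {Check, Ack, Recv, Retry, Crit}
Sat(done ∧ (send ∨ ¬error)) = {Retry}
Sat(EX (done ∧ (send ∨ ¬error))) = {s : some successor in {Retry}} = {Retry, Crit}
Err ∉ Sat(EX (done ∧ (send ∨ ¬error))) = {Retry, Crit}, so the formula does not hold at Err.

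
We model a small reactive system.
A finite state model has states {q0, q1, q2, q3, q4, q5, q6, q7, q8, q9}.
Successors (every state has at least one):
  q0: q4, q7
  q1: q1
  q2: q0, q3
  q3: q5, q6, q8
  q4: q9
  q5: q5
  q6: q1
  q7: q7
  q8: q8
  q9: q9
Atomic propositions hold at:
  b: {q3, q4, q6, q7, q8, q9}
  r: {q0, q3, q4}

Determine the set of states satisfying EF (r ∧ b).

Sat(r ∧ b) = {q3, q4}
EF (r ∧ b): least fixpoint, start Z0 = {q3, q4}, add states with some successor in Z. Z1 = {q0, q2, q3, q4}; fixed.
Sat(EF (r ∧ b)) = {q0, q2, q3, q4}

{q0, q2, q3, q4}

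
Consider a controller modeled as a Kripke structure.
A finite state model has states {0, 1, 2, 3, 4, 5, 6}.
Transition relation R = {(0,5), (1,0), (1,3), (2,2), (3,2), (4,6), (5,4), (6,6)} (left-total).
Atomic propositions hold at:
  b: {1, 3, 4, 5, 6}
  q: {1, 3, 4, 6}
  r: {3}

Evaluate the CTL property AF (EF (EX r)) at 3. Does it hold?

Sat(EX r) = {s : some successor in {3}} = {1}
EF (EX r): least fixpoint, start Z0 = {1}, add states with some successor in Z. Already a fixed point.
Sat(EF (EX r)) = {1}
AF (EF (EX r)): least fixpoint, start Z0 = {1}, add states with every successor in Z. Already a fixed point.
Sat(AF (EF (EX r))) = {1}
3 ∉ Sat(AF (EF (EX r))) = {1}, so the formula does not hold at 3.

No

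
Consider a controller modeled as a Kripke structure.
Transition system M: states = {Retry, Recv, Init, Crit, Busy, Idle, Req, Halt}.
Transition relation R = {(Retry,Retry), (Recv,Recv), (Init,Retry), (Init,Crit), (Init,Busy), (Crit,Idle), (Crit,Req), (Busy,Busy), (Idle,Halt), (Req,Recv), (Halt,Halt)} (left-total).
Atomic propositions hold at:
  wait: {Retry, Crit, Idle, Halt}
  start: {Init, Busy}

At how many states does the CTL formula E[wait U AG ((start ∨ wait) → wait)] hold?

Sat(start ∨ wait) = {Retry, Init, Crit, Busy, Idle, Halt}
Sat((start ∨ wait) → wait) = {Retry, Recv, Crit, Idle, Req, Halt}
AG ((start ∨ wait) → wait): greatest fixpoint, start Z0 = {Retry, Recv, Crit, Idle, Req, Halt}, keep only states in Sat with every successor in Z. Already a fixed point.
Sat(AG ((start ∨ wait) → wait)) = {Retry, Recv, Crit, Idle, Req, Halt}
E[wait U AG ((start ∨ wait) → wait)]: least fixpoint, start Z0 = Sat(AG ((start ∨ wait) → wait)) = {Retry, Recv, Crit, Idle, Req, Halt}, add states in Sat(wait) with some successor in Z. Already a fixed point.
Sat(E[wait U AG ((start ∨ wait) → wait)]) = {Retry, Recv, Crit, Idle, Req, Halt}
|Sat(E[wait U AG ((start ∨ wait) → wait)])| = |{Retry, Recv, Crit, Idle, Req, Halt}| = 6.

6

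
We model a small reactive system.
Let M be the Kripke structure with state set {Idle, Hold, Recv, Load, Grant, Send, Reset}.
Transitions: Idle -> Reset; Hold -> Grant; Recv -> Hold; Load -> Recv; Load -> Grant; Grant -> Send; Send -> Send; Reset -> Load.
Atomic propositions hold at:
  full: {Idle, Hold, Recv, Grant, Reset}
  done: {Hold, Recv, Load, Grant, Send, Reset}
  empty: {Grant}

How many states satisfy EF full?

6

EF full: least fixpoint, start Z0 = {Idle, Hold, Recv, Grant, Reset}, add states with some successor in Z. Z1 = {Idle, Hold, Recv, Load, Grant, Reset}; fixed.
Sat(EF full) = {Idle, Hold, Recv, Load, Grant, Reset}
|Sat(EF full)| = |{Idle, Hold, Recv, Load, Grant, Reset}| = 6.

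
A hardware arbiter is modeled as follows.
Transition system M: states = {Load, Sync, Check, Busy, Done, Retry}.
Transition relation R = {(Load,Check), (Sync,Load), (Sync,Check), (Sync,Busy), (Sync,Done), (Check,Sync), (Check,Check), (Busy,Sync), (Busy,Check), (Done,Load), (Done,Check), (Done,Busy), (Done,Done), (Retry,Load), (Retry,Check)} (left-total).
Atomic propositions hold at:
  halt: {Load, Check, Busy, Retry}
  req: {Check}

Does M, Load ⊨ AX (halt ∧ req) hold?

Yes

Sat(halt ∧ req) = {Check}
Sat(AX (halt ∧ req)) = {s : every successor in {Check}} = {Load}
Load ∈ Sat(AX (halt ∧ req)) = {Load}, so the formula holds at Load.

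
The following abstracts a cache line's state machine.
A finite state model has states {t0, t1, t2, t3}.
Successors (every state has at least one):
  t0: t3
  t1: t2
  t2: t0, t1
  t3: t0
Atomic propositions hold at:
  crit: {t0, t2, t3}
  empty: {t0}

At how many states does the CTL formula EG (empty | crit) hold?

3

Sat(empty | crit) = {t0, t2, t3}
EG (empty | crit): greatest fixpoint, start Z0 = {t0, t2, t3}, keep only states in Sat with some successor in Z. Already a fixed point.
Sat(EG (empty | crit)) = {t0, t2, t3}
|Sat(EG (empty | crit))| = |{t0, t2, t3}| = 3.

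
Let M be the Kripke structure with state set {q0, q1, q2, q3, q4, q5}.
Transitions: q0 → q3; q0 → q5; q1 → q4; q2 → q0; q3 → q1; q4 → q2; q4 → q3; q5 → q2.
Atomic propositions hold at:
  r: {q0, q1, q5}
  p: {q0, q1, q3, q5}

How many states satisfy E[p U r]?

E[p U r]: least fixpoint, start Z0 = Sat(r) = {q0, q1, q5}, add states in Sat(p) with some successor in Z. Z1 = {q0, q1, q3, q5}; fixed.
Sat(E[p U r]) = {q0, q1, q3, q5}
|Sat(E[p U r])| = |{q0, q1, q3, q5}| = 4.

4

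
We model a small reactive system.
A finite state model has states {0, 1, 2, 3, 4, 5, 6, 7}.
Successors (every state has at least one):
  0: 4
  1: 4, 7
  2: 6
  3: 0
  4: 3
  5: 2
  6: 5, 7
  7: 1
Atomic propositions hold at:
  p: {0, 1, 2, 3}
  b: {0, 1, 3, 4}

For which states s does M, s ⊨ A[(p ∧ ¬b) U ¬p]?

{2, 4, 5, 6, 7}

Sat(¬b) = {2, 5, 6, 7}
Sat(p ∧ ¬b) = {2}
Sat(¬p) = {4, 5, 6, 7}
A[(p ∧ ¬b) U ¬p]: least fixpoint, start Z0 = Sat(¬p) = {4, 5, 6, 7}, add states in Sat(p ∧ ¬b) with every successor in Z. Z1 = {2, 4, 5, 6, 7}; fixed.
Sat(A[(p ∧ ¬b) U ¬p]) = {2, 4, 5, 6, 7}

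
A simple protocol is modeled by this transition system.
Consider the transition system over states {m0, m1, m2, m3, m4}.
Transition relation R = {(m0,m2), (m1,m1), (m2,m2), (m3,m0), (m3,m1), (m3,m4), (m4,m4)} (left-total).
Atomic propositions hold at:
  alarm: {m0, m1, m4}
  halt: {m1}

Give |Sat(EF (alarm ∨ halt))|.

Sat(alarm ∨ halt) = {m0, m1, m4}
EF (alarm ∨ halt): least fixpoint, start Z0 = {m0, m1, m4}, add states with some successor in Z. Z1 = {m0, m1, m3, m4}; fixed.
Sat(EF (alarm ∨ halt)) = {m0, m1, m3, m4}
|Sat(EF (alarm ∨ halt))| = |{m0, m1, m3, m4}| = 4.

4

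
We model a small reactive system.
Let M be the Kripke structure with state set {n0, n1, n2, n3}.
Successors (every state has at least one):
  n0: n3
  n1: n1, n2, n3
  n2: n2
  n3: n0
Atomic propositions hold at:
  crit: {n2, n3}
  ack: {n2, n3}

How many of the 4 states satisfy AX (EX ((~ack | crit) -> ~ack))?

1

Sat(~ack) = {n0, n1}
Sat(~ack | crit) = {n0, n1, n2, n3}
Sat((~ack | crit) -> ~ack) = {n0, n1}
Sat(EX ((~ack | crit) -> ~ack)) = {s : some successor in {n0, n1}} = {n1, n3}
Sat(AX (EX ((~ack | crit) -> ~ack))) = {s : every successor in {n1, n3}} = {n0}
|Sat(AX (EX ((~ack | crit) -> ~ack)))| = |{n0}| = 1.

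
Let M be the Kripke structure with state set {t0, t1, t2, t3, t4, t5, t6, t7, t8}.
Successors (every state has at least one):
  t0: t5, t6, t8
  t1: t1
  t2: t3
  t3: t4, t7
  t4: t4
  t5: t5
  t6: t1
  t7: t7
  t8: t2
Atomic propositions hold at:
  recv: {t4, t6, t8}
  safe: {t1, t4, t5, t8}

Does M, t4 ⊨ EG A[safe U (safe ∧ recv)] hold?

Sat(safe ∧ recv) = {t4, t8}
A[safe U (safe ∧ recv)]: least fixpoint, start Z0 = Sat((safe ∧ recv)) = {t4, t8}, add states in Sat(safe) with every successor in Z. Already a fixed point.
Sat(A[safe U (safe ∧ recv)]) = {t4, t8}
EG A[safe U (safe ∧ recv)]: greatest fixpoint, start Z0 = {t4, t8}, keep only states in Sat with some successor in Z. Z1 = {t4}; fixed.
Sat(EG A[safe U (safe ∧ recv)]) = {t4}
t4 ∈ Sat(EG A[safe U (safe ∧ recv)]) = {t4}, so the formula holds at t4.

Yes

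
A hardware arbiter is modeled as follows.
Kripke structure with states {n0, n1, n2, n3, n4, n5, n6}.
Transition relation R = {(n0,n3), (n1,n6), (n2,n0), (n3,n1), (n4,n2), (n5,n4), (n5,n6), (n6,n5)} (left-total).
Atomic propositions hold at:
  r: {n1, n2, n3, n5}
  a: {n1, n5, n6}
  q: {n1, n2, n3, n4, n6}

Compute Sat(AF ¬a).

{n0, n2, n3, n4}

Sat(¬a) = {n0, n2, n3, n4}
AF ¬a: least fixpoint, start Z0 = {n0, n2, n3, n4}, add states with every successor in Z. Already a fixed point.
Sat(AF ¬a) = {n0, n2, n3, n4}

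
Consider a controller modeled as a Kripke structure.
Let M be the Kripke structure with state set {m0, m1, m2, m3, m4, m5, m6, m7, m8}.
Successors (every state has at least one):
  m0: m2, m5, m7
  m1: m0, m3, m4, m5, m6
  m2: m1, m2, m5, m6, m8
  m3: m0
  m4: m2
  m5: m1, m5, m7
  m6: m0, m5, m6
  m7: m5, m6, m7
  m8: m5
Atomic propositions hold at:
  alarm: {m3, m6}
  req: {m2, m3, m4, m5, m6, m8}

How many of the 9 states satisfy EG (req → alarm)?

Sat(req → alarm) = {m0, m1, m3, m6, m7}
EG (req → alarm): greatest fixpoint, start Z0 = {m0, m1, m3, m6, m7}, keep only states in Sat with some successor in Z. Already a fixed point.
Sat(EG (req → alarm)) = {m0, m1, m3, m6, m7}
|Sat(EG (req → alarm))| = |{m0, m1, m3, m6, m7}| = 5.

5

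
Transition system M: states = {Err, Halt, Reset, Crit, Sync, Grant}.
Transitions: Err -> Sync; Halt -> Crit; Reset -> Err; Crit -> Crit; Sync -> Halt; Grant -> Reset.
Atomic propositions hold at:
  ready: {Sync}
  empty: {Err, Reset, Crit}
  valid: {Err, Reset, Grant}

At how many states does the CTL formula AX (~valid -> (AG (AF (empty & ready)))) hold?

2

Sat(~valid) = {Halt, Crit, Sync}
Sat(empty & ready) = ∅
AF (empty & ready): least fixpoint, start Z0 = ∅, add states with every successor in Z. Already a fixed point.
Sat(AF (empty & ready)) = ∅
AG (AF (empty & ready)): greatest fixpoint, start Z0 = ∅, keep only states in Sat with every successor in Z. Already a fixed point.
Sat(AG (AF (empty & ready))) = ∅
Sat(~valid -> (AG (AF (empty & ready)))) = {Err, Reset, Grant}
Sat(AX (~valid -> (AG (AF (empty & ready))))) = {s : every successor in {Err, Reset, Grant}} = {Reset, Grant}
|Sat(AX (~valid -> (AG (AF (empty & ready)))))| = |{Reset, Grant}| = 2.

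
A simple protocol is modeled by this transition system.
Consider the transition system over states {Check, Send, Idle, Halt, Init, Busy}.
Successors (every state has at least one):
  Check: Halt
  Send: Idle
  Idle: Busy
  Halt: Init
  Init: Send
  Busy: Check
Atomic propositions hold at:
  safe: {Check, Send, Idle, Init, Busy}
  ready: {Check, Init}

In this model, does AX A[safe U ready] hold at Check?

No

A[safe U ready]: least fixpoint, start Z0 = Sat(ready) = {Check, Init}, add states in Sat(safe) with every successor in Z. Z1 = {Check, Init, Busy}; Z2 = {Check, Idle, Init, Busy}; Z3 = {Check, Send, Idle, Init, Busy}; fixed.
Sat(A[safe U ready]) = {Check, Send, Idle, Init, Busy}
Sat(AX A[safe U ready]) = {s : every successor in {Check, Send, Idle, Init, Busy}} = {Send, Idle, Halt, Init, Busy}
Check ∉ Sat(AX A[safe U ready]) = {Send, Idle, Halt, Init, Busy}, so the formula does not hold at Check.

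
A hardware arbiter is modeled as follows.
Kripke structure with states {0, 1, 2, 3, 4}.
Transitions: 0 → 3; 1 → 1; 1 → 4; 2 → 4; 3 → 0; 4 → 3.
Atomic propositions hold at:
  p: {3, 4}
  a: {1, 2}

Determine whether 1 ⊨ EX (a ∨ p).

Yes

Sat(a ∨ p) = {1, 2, 3, 4}
Sat(EX (a ∨ p)) = {s : some successor in {1, 2, 3, 4}} = {0, 1, 2, 4}
1 ∈ Sat(EX (a ∨ p)) = {0, 1, 2, 4}, so the formula holds at 1.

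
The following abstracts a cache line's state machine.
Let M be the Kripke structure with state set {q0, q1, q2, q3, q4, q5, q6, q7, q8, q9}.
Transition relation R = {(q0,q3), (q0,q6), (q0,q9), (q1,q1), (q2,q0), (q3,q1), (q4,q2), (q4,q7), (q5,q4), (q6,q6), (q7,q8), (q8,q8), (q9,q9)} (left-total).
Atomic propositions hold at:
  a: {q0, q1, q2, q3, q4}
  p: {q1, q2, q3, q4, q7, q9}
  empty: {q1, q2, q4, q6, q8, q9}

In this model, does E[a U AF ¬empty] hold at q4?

Sat(¬empty) = {q0, q3, q5, q7}
AF ¬empty: least fixpoint, start Z0 = {q0, q3, q5, q7}, add states with every successor in Z. Z1 = {q0, q2, q3, q5, q7}; Z2 = {q0, q2, q3, q4, q5, q7}; fixed.
Sat(AF ¬empty) = {q0, q2, q3, q4, q5, q7}
E[a U AF ¬empty]: least fixpoint, start Z0 = Sat(AF ¬empty) = {q0, q2, q3, q4, q5, q7}, add states in Sat(a) with some successor in Z. Already a fixed point.
Sat(E[a U AF ¬empty]) = {q0, q2, q3, q4, q5, q7}
q4 ∈ Sat(E[a U AF ¬empty]) = {q0, q2, q3, q4, q5, q7}, so the formula holds at q4.

Yes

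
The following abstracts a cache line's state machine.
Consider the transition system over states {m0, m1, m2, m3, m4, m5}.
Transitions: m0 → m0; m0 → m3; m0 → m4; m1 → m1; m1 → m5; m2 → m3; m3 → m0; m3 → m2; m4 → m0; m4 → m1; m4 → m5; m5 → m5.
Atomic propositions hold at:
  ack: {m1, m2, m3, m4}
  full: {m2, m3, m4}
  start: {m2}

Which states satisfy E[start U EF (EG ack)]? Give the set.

EG ack: greatest fixpoint, start Z0 = {m1, m2, m3, m4}, keep only states in Sat with some successor in Z. Already a fixed point.
Sat(EG ack) = {m1, m2, m3, m4}
EF (EG ack): least fixpoint, start Z0 = {m1, m2, m3, m4}, add states with some successor in Z. Z1 = {m0, m1, m2, m3, m4}; fixed.
Sat(EF (EG ack)) = {m0, m1, m2, m3, m4}
E[start U EF (EG ack)]: least fixpoint, start Z0 = Sat(EF (EG ack)) = {m0, m1, m2, m3, m4}, add states in Sat(start) with some successor in Z. Already a fixed point.
Sat(E[start U EF (EG ack)]) = {m0, m1, m2, m3, m4}

{m0, m1, m2, m3, m4}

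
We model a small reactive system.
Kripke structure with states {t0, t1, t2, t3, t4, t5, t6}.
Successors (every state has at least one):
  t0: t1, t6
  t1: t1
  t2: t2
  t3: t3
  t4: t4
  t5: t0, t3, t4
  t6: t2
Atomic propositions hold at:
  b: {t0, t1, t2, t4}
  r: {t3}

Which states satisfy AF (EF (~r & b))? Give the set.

{t0, t1, t2, t4, t5, t6}

Sat(~r) = {t0, t1, t2, t4, t5, t6}
Sat(~r & b) = {t0, t1, t2, t4}
EF (~r & b): least fixpoint, start Z0 = {t0, t1, t2, t4}, add states with some successor in Z. Z1 = {t0, t1, t2, t4, t5, t6}; fixed.
Sat(EF (~r & b)) = {t0, t1, t2, t4, t5, t6}
AF (EF (~r & b)): least fixpoint, start Z0 = {t0, t1, t2, t4, t5, t6}, add states with every successor in Z. Already a fixed point.
Sat(AF (EF (~r & b))) = {t0, t1, t2, t4, t5, t6}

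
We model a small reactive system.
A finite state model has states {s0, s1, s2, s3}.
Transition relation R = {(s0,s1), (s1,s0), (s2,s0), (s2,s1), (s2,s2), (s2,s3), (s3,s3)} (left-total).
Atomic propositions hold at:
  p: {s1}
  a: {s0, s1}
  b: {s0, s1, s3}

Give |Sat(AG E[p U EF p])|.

EF p: least fixpoint, start Z0 = {s1}, add states with some successor in Z. Z1 = {s0, s1, s2}; fixed.
Sat(EF p) = {s0, s1, s2}
E[p U EF p]: least fixpoint, start Z0 = Sat(EF p) = {s0, s1, s2}, add states in Sat(p) with some successor in Z. Already a fixed point.
Sat(E[p U EF p]) = {s0, s1, s2}
AG E[p U EF p]: greatest fixpoint, start Z0 = {s0, s1, s2}, keep only states in Sat with every successor in Z. Z1 = {s0, s1}; fixed.
Sat(AG E[p U EF p]) = {s0, s1}
|Sat(AG E[p U EF p])| = |{s0, s1}| = 2.

2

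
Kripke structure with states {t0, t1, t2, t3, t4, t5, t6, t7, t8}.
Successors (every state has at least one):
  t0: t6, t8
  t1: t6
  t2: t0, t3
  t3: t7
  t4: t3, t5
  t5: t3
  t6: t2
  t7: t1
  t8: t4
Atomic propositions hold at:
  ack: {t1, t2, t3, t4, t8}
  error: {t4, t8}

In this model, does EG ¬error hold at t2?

Sat(¬error) = {t0, t1, t2, t3, t5, t6, t7}
EG ¬error: greatest fixpoint, start Z0 = {t0, t1, t2, t3, t5, t6, t7}, keep only states in Sat with some successor in Z. Already a fixed point.
Sat(EG ¬error) = {t0, t1, t2, t3, t5, t6, t7}
t2 ∈ Sat(EG ¬error) = {t0, t1, t2, t3, t5, t6, t7}, so the formula holds at t2.

Yes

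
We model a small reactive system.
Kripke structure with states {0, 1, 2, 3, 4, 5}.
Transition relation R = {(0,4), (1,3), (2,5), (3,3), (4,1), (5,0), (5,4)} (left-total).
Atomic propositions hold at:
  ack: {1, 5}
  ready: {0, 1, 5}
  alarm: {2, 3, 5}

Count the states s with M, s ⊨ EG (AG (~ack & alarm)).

Sat(~ack) = {0, 2, 3, 4}
Sat(~ack & alarm) = {2, 3}
AG (~ack & alarm): greatest fixpoint, start Z0 = {2, 3}, keep only states in Sat with every successor in Z. Z1 = {3}; fixed.
Sat(AG (~ack & alarm)) = {3}
EG (AG (~ack & alarm)): greatest fixpoint, start Z0 = {3}, keep only states in Sat with some successor in Z. Already a fixed point.
Sat(EG (AG (~ack & alarm))) = {3}
|Sat(EG (AG (~ack & alarm)))| = |{3}| = 1.

1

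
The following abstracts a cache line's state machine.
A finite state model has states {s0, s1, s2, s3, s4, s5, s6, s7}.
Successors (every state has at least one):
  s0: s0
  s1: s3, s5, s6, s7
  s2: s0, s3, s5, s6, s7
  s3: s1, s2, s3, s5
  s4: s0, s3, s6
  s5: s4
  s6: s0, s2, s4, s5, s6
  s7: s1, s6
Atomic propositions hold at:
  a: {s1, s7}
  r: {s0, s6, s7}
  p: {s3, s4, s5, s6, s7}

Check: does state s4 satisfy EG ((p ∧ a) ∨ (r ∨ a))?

No

Sat(p ∧ a) = {s7}
Sat(r ∨ a) = {s0, s1, s6, s7}
Sat((p ∧ a) ∨ (r ∨ a)) = {s0, s1, s6, s7}
EG ((p ∧ a) ∨ (r ∨ a)): greatest fixpoint, start Z0 = {s0, s1, s6, s7}, keep only states in Sat with some successor in Z. Already a fixed point.
Sat(EG ((p ∧ a) ∨ (r ∨ a))) = {s0, s1, s6, s7}
s4 ∉ Sat(EG ((p ∧ a) ∨ (r ∨ a))) = {s0, s1, s6, s7}, so the formula does not hold at s4.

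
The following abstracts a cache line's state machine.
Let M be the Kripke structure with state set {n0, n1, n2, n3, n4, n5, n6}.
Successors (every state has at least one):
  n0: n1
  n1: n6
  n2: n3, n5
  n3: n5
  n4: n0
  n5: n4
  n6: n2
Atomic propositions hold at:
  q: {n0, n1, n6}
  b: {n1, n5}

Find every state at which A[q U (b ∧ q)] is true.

Sat(b ∧ q) = {n1}
A[q U (b ∧ q)]: least fixpoint, start Z0 = Sat((b ∧ q)) = {n1}, add states in Sat(q) with every successor in Z. Z1 = {n0, n1}; fixed.
Sat(A[q U (b ∧ q)]) = {n0, n1}

{n0, n1}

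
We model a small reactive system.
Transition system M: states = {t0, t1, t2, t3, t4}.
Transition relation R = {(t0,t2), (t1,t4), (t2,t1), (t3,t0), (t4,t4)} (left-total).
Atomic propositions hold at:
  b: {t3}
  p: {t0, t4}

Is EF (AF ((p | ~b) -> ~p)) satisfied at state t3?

Sat(~b) = {t0, t1, t2, t4}
Sat(p | ~b) = {t0, t1, t2, t4}
Sat(~p) = {t1, t2, t3}
Sat((p | ~b) -> ~p) = {t1, t2, t3}
AF ((p | ~b) -> ~p): least fixpoint, start Z0 = {t1, t2, t3}, add states with every successor in Z. Z1 = {t0, t1, t2, t3}; fixed.
Sat(AF ((p | ~b) -> ~p)) = {t0, t1, t2, t3}
EF (AF ((p | ~b) -> ~p)): least fixpoint, start Z0 = {t0, t1, t2, t3}, add states with some successor in Z. Already a fixed point.
Sat(EF (AF ((p | ~b) -> ~p))) = {t0, t1, t2, t3}
t3 ∈ Sat(EF (AF ((p | ~b) -> ~p))) = {t0, t1, t2, t3}, so the formula holds at t3.

Yes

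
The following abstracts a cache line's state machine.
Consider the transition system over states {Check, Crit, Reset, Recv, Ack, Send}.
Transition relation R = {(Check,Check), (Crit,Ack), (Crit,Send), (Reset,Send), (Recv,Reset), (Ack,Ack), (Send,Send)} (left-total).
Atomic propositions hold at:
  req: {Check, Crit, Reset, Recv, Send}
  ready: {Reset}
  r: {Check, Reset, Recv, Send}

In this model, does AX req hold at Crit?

No

Sat(AX req) = {s : every successor in {Check, Crit, Reset, Recv, Send}} = {Check, Reset, Recv, Send}
Crit ∉ Sat(AX req) = {Check, Reset, Recv, Send}, so the formula does not hold at Crit.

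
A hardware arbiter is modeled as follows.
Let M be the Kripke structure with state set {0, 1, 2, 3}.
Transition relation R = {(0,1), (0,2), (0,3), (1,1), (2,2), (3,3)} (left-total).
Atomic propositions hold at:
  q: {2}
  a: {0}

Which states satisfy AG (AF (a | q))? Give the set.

{2}

Sat(a | q) = {0, 2}
AF (a | q): least fixpoint, start Z0 = {0, 2}, add states with every successor in Z. Already a fixed point.
Sat(AF (a | q)) = {0, 2}
AG (AF (a | q)): greatest fixpoint, start Z0 = {0, 2}, keep only states in Sat with every successor in Z. Z1 = {2}; fixed.
Sat(AG (AF (a | q))) = {2}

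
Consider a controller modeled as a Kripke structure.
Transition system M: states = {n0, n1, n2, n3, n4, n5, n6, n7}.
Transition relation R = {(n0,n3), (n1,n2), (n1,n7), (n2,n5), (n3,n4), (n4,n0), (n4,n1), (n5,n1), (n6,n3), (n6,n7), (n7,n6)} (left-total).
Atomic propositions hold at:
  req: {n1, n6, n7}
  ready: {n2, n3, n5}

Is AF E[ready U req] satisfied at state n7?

E[ready U req]: least fixpoint, start Z0 = Sat(req) = {n1, n6, n7}, add states in Sat(ready) with some successor in Z. Z1 = {n1, n5, n6, n7}; Z2 = {n1, n2, n5, n6, n7}; fixed.
Sat(E[ready U req]) = {n1, n2, n5, n6, n7}
AF E[ready U req]: least fixpoint, start Z0 = {n1, n2, n5, n6, n7}, add states with every successor in Z. Already a fixed point.
Sat(AF E[ready U req]) = {n1, n2, n5, n6, n7}
n7 ∈ Sat(AF E[ready U req]) = {n1, n2, n5, n6, n7}, so the formula holds at n7.

Yes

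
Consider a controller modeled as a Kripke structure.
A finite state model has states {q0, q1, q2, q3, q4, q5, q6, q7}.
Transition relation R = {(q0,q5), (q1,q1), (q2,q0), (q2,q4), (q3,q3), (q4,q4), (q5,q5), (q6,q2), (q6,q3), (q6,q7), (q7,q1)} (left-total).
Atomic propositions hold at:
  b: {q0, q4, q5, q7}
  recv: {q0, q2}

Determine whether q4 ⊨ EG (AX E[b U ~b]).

No

Sat(~b) = {q1, q2, q3, q6}
E[b U ~b]: least fixpoint, start Z0 = Sat(~b) = {q1, q2, q3, q6}, add states in Sat(b) with some successor in Z. Z1 = {q1, q2, q3, q6, q7}; fixed.
Sat(E[b U ~b]) = {q1, q2, q3, q6, q7}
Sat(AX E[b U ~b]) = {s : every successor in {q1, q2, q3, q6, q7}} = {q1, q3, q6, q7}
EG (AX E[b U ~b]): greatest fixpoint, start Z0 = {q1, q3, q6, q7}, keep only states in Sat with some successor in Z. Already a fixed point.
Sat(EG (AX E[b U ~b])) = {q1, q3, q6, q7}
q4 ∉ Sat(EG (AX E[b U ~b])) = {q1, q3, q6, q7}, so the formula does not hold at q4.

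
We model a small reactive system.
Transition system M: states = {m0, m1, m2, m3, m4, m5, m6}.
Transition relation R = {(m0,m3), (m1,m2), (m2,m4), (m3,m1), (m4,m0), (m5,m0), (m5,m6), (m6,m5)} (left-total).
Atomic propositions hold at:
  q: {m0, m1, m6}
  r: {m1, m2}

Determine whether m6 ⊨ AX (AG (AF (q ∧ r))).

No

Sat(q ∧ r) = {m1}
AF (q ∧ r): least fixpoint, start Z0 = {m1}, add states with every successor in Z. Z1 = {m1, m3}; Z2 = {m0, m1, m3}; Z3 = {m0, m1, m3, m4}; Z4 = {m0, m1, m2, m3, m4}; fixed.
Sat(AF (q ∧ r)) = {m0, m1, m2, m3, m4}
AG (AF (q ∧ r)): greatest fixpoint, start Z0 = {m0, m1, m2, m3, m4}, keep only states in Sat with every successor in Z. Already a fixed point.
Sat(AG (AF (q ∧ r))) = {m0, m1, m2, m3, m4}
Sat(AX (AG (AF (q ∧ r)))) = {s : every successor in {m0, m1, m2, m3, m4}} = {m0, m1, m2, m3, m4}
m6 ∉ Sat(AX (AG (AF (q ∧ r)))) = {m0, m1, m2, m3, m4}, so the formula does not hold at m6.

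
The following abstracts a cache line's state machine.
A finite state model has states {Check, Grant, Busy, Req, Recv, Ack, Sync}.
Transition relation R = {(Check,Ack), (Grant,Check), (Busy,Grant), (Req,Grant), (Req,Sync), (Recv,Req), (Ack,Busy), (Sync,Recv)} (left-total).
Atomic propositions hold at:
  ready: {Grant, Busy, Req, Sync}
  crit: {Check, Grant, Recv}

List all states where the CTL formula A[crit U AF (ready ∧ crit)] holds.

{Check, Grant, Busy, Ack}

Sat(ready ∧ crit) = {Grant}
AF (ready ∧ crit): least fixpoint, start Z0 = {Grant}, add states with every successor in Z. Z1 = {Grant, Busy}; Z2 = {Grant, Busy, Ack}; Z3 = {Check, Grant, Busy, Ack}; fixed.
Sat(AF (ready ∧ crit)) = {Check, Grant, Busy, Ack}
A[crit U AF (ready ∧ crit)]: least fixpoint, start Z0 = Sat(AF (ready ∧ crit)) = {Check, Grant, Busy, Ack}, add states in Sat(crit) with every successor in Z. Already a fixed point.
Sat(A[crit U AF (ready ∧ crit)]) = {Check, Grant, Busy, Ack}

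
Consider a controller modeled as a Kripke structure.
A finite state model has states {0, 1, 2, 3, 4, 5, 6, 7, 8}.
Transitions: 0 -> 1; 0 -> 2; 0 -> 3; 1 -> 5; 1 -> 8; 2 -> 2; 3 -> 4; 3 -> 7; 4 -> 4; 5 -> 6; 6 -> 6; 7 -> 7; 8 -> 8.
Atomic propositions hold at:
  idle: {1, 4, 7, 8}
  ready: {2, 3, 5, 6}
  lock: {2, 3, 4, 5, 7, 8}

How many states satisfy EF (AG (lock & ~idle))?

2

Sat(~idle) = {0, 2, 3, 5, 6}
Sat(lock & ~idle) = {2, 3, 5}
AG (lock & ~idle): greatest fixpoint, start Z0 = {2, 3, 5}, keep only states in Sat with every successor in Z. Z1 = {2}; fixed.
Sat(AG (lock & ~idle)) = {2}
EF (AG (lock & ~idle)): least fixpoint, start Z0 = {2}, add states with some successor in Z. Z1 = {0, 2}; fixed.
Sat(EF (AG (lock & ~idle))) = {0, 2}
|Sat(EF (AG (lock & ~idle)))| = |{0, 2}| = 2.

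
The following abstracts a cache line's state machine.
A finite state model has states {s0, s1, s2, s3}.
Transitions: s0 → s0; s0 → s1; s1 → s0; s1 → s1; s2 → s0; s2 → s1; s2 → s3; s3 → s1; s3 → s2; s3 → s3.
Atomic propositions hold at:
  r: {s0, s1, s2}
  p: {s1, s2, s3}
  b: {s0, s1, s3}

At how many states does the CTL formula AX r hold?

Sat(AX r) = {s : every successor in {s0, s1, s2}} = {s0, s1}
|Sat(AX r)| = |{s0, s1}| = 2.

2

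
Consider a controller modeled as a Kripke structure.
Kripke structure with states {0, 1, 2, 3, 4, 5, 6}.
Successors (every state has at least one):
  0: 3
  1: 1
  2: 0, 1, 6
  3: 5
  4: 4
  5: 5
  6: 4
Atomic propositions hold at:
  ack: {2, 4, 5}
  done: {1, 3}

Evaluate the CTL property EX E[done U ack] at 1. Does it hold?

No

E[done U ack]: least fixpoint, start Z0 = Sat(ack) = {2, 4, 5}, add states in Sat(done) with some successor in Z. Z1 = {2, 3, 4, 5}; fixed.
Sat(E[done U ack]) = {2, 3, 4, 5}
Sat(EX E[done U ack]) = {s : some successor in {2, 3, 4, 5}} = {0, 3, 4, 5, 6}
1 ∉ Sat(EX E[done U ack]) = {0, 3, 4, 5, 6}, so the formula does not hold at 1.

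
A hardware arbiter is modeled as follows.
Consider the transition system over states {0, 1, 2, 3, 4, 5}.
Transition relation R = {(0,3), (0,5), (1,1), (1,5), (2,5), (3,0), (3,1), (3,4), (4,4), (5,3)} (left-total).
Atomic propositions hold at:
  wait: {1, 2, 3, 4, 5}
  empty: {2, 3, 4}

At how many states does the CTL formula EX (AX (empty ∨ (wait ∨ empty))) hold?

5

Sat(wait ∨ empty) = {1, 2, 3, 4, 5}
Sat(empty ∨ (wait ∨ empty)) = {1, 2, 3, 4, 5}
Sat(AX (empty ∨ (wait ∨ empty))) = {s : every successor in {1, 2, 3, 4, 5}} = {0, 1, 2, 4, 5}
Sat(EX (AX (empty ∨ (wait ∨ empty)))) = {s : some successor in {0, 1, 2, 4, 5}} = {0, 1, 2, 3, 4}
|Sat(EX (AX (empty ∨ (wait ∨ empty))))| = |{0, 1, 2, 3, 4}| = 5.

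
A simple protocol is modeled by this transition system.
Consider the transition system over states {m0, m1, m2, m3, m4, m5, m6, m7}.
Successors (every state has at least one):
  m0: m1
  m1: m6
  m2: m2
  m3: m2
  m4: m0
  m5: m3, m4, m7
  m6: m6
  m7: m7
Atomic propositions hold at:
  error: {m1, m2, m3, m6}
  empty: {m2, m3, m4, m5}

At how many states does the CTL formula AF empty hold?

AF empty: least fixpoint, start Z0 = {m2, m3, m4, m5}, add states with every successor in Z. Already a fixed point.
Sat(AF empty) = {m2, m3, m4, m5}
|Sat(AF empty)| = |{m2, m3, m4, m5}| = 4.

4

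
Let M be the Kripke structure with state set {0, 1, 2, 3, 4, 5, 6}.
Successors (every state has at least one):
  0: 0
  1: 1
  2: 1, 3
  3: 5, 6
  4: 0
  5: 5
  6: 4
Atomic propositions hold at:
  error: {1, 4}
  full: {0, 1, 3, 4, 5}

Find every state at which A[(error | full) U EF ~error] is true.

{0, 2, 3, 4, 5, 6}

Sat(error | full) = {0, 1, 3, 4, 5}
Sat(~error) = {0, 2, 3, 5, 6}
EF ~error: least fixpoint, start Z0 = {0, 2, 3, 5, 6}, add states with some successor in Z. Z1 = {0, 2, 3, 4, 5, 6}; fixed.
Sat(EF ~error) = {0, 2, 3, 4, 5, 6}
A[(error | full) U EF ~error]: least fixpoint, start Z0 = Sat(EF ~error) = {0, 2, 3, 4, 5, 6}, add states in Sat(error | full) with every successor in Z. Already a fixed point.
Sat(A[(error | full) U EF ~error]) = {0, 2, 3, 4, 5, 6}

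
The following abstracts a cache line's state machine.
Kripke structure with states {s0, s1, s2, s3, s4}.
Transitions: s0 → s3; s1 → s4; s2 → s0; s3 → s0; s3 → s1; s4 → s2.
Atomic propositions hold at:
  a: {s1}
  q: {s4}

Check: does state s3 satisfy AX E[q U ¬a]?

Sat(¬a) = {s0, s2, s3, s4}
E[q U ¬a]: least fixpoint, start Z0 = Sat(¬a) = {s0, s2, s3, s4}, add states in Sat(q) with some successor in Z. Already a fixed point.
Sat(E[q U ¬a]) = {s0, s2, s3, s4}
Sat(AX E[q U ¬a]) = {s : every successor in {s0, s2, s3, s4}} = {s0, s1, s2, s4}
s3 ∉ Sat(AX E[q U ¬a]) = {s0, s1, s2, s4}, so the formula does not hold at s3.

No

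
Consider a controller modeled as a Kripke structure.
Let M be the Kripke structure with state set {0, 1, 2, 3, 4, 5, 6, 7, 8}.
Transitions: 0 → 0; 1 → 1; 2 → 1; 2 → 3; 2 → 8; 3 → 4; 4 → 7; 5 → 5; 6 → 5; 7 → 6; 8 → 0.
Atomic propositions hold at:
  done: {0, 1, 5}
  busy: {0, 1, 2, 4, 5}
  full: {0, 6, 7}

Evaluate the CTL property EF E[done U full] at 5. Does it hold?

E[done U full]: least fixpoint, start Z0 = Sat(full) = {0, 6, 7}, add states in Sat(done) with some successor in Z. Already a fixed point.
Sat(E[done U full]) = {0, 6, 7}
EF E[done U full]: least fixpoint, start Z0 = {0, 6, 7}, add states with some successor in Z. Z1 = {0, 4, 6, 7, 8}; Z2 = {0, 2, 3, 4, 6, 7, 8}; fixed.
Sat(EF E[done U full]) = {0, 2, 3, 4, 6, 7, 8}
5 ∉ Sat(EF E[done U full]) = {0, 2, 3, 4, 6, 7, 8}, so the formula does not hold at 5.

No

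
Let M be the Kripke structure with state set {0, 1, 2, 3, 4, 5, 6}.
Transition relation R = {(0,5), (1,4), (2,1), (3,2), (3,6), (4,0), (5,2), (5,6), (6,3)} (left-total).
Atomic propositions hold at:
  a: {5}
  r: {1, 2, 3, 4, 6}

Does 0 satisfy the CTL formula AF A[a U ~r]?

Sat(~r) = {0, 5}
A[a U ~r]: least fixpoint, start Z0 = Sat(~r) = {0, 5}, add states in Sat(a) with every successor in Z. Already a fixed point.
Sat(A[a U ~r]) = {0, 5}
AF A[a U ~r]: least fixpoint, start Z0 = {0, 5}, add states with every successor in Z. Z1 = {0, 4, 5}; Z2 = {0, 1, 4, 5}; Z3 = {0, 1, 2, 4, 5}; fixed.
Sat(AF A[a U ~r]) = {0, 1, 2, 4, 5}
0 ∈ Sat(AF A[a U ~r]) = {0, 1, 2, 4, 5}, so the formula holds at 0.

Yes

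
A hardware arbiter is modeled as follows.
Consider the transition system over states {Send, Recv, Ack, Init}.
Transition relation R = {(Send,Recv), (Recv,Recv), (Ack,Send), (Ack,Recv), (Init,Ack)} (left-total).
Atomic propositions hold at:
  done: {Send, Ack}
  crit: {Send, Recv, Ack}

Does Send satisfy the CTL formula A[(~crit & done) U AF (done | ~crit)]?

Yes

Sat(~crit) = {Init}
Sat(~crit & done) = ∅
Sat(done | ~crit) = {Send, Ack, Init}
AF (done | ~crit): least fixpoint, start Z0 = {Send, Ack, Init}, add states with every successor in Z. Already a fixed point.
Sat(AF (done | ~crit)) = {Send, Ack, Init}
A[(~crit & done) U AF (done | ~crit)]: least fixpoint, start Z0 = Sat(AF (done | ~crit)) = {Send, Ack, Init}, add states in Sat(~crit & done) with every successor in Z. Already a fixed point.
Sat(A[(~crit & done) U AF (done | ~crit)]) = {Send, Ack, Init}
Send ∈ Sat(A[(~crit & done) U AF (done | ~crit)]) = {Send, Ack, Init}, so the formula holds at Send.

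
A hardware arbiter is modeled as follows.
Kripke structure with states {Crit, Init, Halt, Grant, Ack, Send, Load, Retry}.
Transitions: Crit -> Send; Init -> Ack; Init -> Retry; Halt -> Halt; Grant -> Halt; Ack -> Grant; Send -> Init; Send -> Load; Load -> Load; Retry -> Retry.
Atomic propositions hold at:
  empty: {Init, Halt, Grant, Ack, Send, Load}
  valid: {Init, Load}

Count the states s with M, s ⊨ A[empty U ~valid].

Sat(~valid) = {Crit, Halt, Grant, Ack, Send, Retry}
A[empty U ~valid]: least fixpoint, start Z0 = Sat(~valid) = {Crit, Halt, Grant, Ack, Send, Retry}, add states in Sat(empty) with every successor in Z. Z1 = {Crit, Init, Halt, Grant, Ack, Send, Retry}; fixed.
Sat(A[empty U ~valid]) = {Crit, Init, Halt, Grant, Ack, Send, Retry}
|Sat(A[empty U ~valid])| = |{Crit, Init, Halt, Grant, Ack, Send, Retry}| = 7.

7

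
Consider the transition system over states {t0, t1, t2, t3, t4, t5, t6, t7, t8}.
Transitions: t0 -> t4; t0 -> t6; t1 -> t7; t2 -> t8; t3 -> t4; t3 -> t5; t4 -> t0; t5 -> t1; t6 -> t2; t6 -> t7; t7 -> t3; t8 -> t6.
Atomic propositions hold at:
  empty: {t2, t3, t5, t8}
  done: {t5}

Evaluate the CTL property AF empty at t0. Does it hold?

AF empty: least fixpoint, start Z0 = {t2, t3, t5, t8}, add states with every successor in Z. Z1 = {t2, t3, t5, t7, t8}; Z2 = {t1, t2, t3, t5, t6, t7, t8}; fixed.
Sat(AF empty) = {t1, t2, t3, t5, t6, t7, t8}
t0 ∉ Sat(AF empty) = {t1, t2, t3, t5, t6, t7, t8}, so the formula does not hold at t0.

No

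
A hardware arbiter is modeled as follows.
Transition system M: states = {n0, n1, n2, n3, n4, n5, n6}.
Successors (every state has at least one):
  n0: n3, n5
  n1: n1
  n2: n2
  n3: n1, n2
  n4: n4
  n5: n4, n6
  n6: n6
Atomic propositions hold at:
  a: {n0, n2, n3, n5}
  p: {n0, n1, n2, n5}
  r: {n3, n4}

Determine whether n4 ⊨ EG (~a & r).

Yes

Sat(~a) = {n1, n4, n6}
Sat(~a & r) = {n4}
EG (~a & r): greatest fixpoint, start Z0 = {n4}, keep only states in Sat with some successor in Z. Already a fixed point.
Sat(EG (~a & r)) = {n4}
n4 ∈ Sat(EG (~a & r)) = {n4}, so the formula holds at n4.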